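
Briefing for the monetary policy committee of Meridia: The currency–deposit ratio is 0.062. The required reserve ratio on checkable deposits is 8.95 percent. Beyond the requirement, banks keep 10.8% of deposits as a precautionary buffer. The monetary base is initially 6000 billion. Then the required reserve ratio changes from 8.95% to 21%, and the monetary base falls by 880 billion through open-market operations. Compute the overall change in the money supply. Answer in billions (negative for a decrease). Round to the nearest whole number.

-10246 billion

Before: m₁ = (1 + 0.062) / (0.0895 + 0.108 + 0.062) ≈ 4.09249, MB₁ = 6000, so M₁ = 4.09249 × 6000 = 24554.94 billion.
After: m₂ = (1 + 0.062) / (0.21 + 0.108 + 0.062) ≈ 2.79474, MB₂ = 6000 − 880 = 5120, so M₂ = 2.79474 × 5120 = 14309.0688 billion.
ΔM = M₂ − M₁ = 14309.0688 − 24554.94 = -10245.8712 billion.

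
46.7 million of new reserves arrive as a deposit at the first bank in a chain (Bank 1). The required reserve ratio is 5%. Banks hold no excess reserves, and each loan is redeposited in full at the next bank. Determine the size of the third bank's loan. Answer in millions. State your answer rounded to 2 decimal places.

Each bank lends a fraction (1 − rr) = 0.9500 of the deposit it receives, so Bank 3 receives 46.7·0.9500^2 and lends 46.7·0.9500^3 ≈ 40.0394 million.

40.04 million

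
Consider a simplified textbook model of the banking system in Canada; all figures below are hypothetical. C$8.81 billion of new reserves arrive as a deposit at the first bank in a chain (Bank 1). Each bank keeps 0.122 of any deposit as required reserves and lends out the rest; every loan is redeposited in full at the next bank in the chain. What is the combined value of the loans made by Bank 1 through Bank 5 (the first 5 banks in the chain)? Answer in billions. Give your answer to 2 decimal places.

C$30.32 billion

Bank i lends (1 − rr)^i of the original deposit: Bank 1 lends 8.81·0.8780 ≈ 7.7352, Bank 2 lends 8.81·0.8780² ≈ 6.7915, and so on.
Summing a geometric series: total = 8.81·[0.8780·(1 − 0.8780^5) / (1 − 0.8780)] ≈ 30.3218 billion.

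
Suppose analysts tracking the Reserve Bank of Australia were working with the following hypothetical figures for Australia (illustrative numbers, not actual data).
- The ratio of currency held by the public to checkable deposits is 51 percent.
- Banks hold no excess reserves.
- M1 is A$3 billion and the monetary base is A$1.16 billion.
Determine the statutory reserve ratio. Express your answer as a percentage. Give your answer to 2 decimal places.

7.39%

Using m = M/MB = 3/1.16 ≈ 2.586207. Since m = (1 + c)/(c + rr + e), the denominator satisfies c + rr + e = (1 + c)/m = (1 + 0.51) / 2.586207 ≈ 0.583867.
With c = 0.51 and e = 0, the statutory reserve ratio is 0.583867 − 0.51 − 0 = 0.073867.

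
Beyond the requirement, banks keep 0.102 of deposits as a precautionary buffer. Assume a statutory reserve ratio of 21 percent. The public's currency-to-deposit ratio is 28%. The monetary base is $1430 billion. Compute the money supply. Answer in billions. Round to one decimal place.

The money multiplier is m = (1 + c) / (rr + e + c) = (1 + 0.28) / (0.21 + 0.102 + 0.28) ≈ 2.162162.
So M = m × MB = 2.162162 × 1430 ≈ 3091.8917 billion.

$3091.9 billion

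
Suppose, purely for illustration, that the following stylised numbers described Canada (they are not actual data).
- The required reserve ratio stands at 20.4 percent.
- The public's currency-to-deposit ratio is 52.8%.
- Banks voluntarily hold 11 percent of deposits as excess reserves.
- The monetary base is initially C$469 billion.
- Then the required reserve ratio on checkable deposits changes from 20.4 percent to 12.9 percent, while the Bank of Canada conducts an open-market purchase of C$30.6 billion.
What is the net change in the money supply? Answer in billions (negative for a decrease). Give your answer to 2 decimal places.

Before: m₁ = (1 + 0.528) / (0.204 + 0.11 + 0.528) ≈ 1.814727, MB₁ = 469, so M₁ = 1.814727 × 469 ≈ 851.107 billion.
After: m₂ = (1 + 0.528) / (0.129 + 0.11 + 0.528) ≈ 1.992177, MB₂ = 469 + 30.6 = 499.6, so M₂ = 1.992177 × 499.6 ≈ 995.2916 billion.
ΔM = M₂ − M₁ = 995.2916 − 851.107 = 144.1846 billion.

C$144.18 billion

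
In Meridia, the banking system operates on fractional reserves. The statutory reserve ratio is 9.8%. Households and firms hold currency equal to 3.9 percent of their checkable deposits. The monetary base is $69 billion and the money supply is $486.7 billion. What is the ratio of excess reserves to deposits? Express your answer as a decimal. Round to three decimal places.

Using m = M/MB = 486.7/69 ≈ 7.053623. Since m = (1 + c)/(c + rr + e), the denominator satisfies c + rr + e = (1 + c)/m = (1 + 0.039) / 7.053623 ≈ 0.147300.
With c = 0.039 and rr = 0.098, the ratio of excess reserves to deposits is 0.147300 − 0.039 − 0.098 = 0.0103.

0.010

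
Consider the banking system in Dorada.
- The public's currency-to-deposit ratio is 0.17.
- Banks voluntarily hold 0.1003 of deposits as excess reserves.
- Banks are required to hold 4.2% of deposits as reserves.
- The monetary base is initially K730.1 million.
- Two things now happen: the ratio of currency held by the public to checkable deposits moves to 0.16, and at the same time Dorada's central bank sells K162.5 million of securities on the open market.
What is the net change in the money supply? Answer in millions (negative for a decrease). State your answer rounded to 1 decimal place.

Before: m₁ = (1 + 0.17) / (0.042 + 0.1003 + 0.17) ≈ 3.74640, MB₁ = 730.1, so M₁ = 3.74640 × 730.1 ≈ 2735.2466 million.
After: m₂ = (1 + 0.16) / (0.042 + 0.1003 + 0.16) ≈ 3.83725, MB₂ = 730.1 − 162.5 = 567.6, so M₂ = 3.83725 × 567.6 = 2178.0231 million.
ΔM = M₂ − M₁ = 2178.0231 − 2735.2466 = -557.2235 million.

-557.2 million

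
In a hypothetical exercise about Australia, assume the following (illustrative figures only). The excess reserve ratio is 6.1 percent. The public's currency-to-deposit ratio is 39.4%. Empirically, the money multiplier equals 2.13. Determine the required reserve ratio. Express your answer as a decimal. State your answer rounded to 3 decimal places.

0.199

Using m = 2.13. Since m = (1 + c)/(c + rr + e), the denominator satisfies c + rr + e = (1 + c)/m = (1 + 0.394) / 2.13 ≈ 0.654460.
With c = 0.394 and e = 0.061, the required reserve ratio is 0.654460 − 0.394 − 0.061 = 0.19946.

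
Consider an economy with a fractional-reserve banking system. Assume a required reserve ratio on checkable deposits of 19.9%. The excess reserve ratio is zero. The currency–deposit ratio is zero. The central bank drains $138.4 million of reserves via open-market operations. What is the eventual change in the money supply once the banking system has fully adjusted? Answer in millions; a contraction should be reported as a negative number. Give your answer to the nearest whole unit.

The simple money multiplier is m = 1/rr = 1/0.199 ≈ 5.0251.
An open-market sale reduces the monetary base by 138.4 million, so ΔM = m × ΔMB = 5.0251 × (−138.4) ≈ -695.4738 million.

-695 million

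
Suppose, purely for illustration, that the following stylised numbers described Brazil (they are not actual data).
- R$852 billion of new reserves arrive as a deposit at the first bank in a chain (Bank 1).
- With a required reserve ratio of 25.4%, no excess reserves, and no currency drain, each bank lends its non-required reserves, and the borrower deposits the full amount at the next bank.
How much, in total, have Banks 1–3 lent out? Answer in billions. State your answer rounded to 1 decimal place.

R$1463.5 billion

Bank i lends (1 − rr)^i of the original deposit: Bank 1 lends 852·0.7460 = 635.5920, Bank 2 lends 852·0.7460² ≈ 474.1516, and so on.
Summing a geometric series: total = 852·[0.7460·(1 − 0.7460^3) / (1 − 0.7460)] ≈ 1463.4607 billion.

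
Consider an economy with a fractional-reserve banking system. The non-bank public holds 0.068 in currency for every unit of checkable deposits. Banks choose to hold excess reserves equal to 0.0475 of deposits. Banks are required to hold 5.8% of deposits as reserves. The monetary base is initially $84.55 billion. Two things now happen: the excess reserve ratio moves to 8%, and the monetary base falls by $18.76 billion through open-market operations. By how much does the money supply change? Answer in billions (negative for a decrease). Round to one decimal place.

-179.4 billion

Before: m₁ = (1 + 0.068) / (0.058 + 0.0475 + 0.068) ≈ 6.1556, MB₁ = 84.55, so M₁ = 6.1556 × 84.55 ≈ 520.456 billion.
After: m₂ = (1 + 0.068) / (0.058 + 0.08 + 0.068) ≈ 5.1845, MB₂ = 84.55 − 18.76 = 65.79, so M₂ = 5.1845 × 65.79 ≈ 341.0883 billion.
ΔM = M₂ − M₁ = 341.0883 − 520.456 = -179.3677 billion.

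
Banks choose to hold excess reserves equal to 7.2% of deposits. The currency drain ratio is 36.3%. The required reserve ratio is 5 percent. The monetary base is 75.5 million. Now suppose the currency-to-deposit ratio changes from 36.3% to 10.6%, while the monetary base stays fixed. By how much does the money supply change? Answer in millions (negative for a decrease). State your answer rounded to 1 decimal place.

154.1 million

Initially m₁ = (1 + 0.363) / (0.05 + 0.072 + 0.363) ≈ 2.8103, so M₁ = 2.8103 × 75.5 ≈ 212.1776 million.
After the change m₂ = (1 + 0.106) / (0.05 + 0.072 + 0.106) ≈ 4.8509, so M₂ = 4.8509 × 75.5 ≈ 366.243 million.
ΔM = M₂ − M₁ = 366.243 − 212.1776 = 154.0654 million.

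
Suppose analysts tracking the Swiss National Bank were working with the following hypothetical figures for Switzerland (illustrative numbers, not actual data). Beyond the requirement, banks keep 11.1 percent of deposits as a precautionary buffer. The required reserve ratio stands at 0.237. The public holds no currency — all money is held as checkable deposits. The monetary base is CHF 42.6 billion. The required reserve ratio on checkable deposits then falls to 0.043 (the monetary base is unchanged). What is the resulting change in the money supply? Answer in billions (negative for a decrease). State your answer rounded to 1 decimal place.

CHF 154.2 billion

Initially m₁ = 1 / (0.237 + 0.111) ≈ 2.8736, so M₁ = 2.8736 × 42.6 ≈ 122.4154 billion.
After the change m₂ = 1 / (0.043 + 0.111) ≈ 6.4935, so M₂ = 6.4935 × 42.6 = 276.6231 billion.
ΔM = M₂ − M₁ = 276.6231 − 122.4154 = 154.2077 billion.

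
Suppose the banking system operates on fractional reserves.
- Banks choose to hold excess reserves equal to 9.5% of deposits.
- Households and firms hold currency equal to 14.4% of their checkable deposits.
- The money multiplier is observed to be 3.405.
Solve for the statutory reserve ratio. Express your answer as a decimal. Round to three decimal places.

0.097

Using m = 3.405. Since m = (1 + c)/(c + rr + e), the denominator satisfies c + rr + e = (1 + c)/m = (1 + 0.144) / 3.405 ≈ 0.335977.
With c = 0.144 and e = 0.095, the statutory reserve ratio is 0.335977 − 0.144 − 0.095 = 0.096977.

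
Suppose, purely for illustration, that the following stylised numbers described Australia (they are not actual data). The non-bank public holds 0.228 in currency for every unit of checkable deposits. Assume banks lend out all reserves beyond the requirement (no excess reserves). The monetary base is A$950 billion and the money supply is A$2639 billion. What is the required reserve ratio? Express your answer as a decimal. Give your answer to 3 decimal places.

0.214

Using m = M/MB = 2639/950 ≈ 2.777895. Since m = (1 + c)/(c + rr + e), the denominator satisfies c + rr + e = (1 + c)/m = (1 + 0.228) / 2.777895 ≈ 0.442061.
With c = 0.228 and e = 0, the required reserve ratio is 0.442061 − 0.228 − 0 = 0.214061.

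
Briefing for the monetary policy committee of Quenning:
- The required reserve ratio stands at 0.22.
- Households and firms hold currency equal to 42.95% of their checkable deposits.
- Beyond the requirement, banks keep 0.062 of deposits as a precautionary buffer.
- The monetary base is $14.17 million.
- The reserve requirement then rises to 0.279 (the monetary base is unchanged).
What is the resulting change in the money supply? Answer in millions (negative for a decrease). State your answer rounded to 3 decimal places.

-2.180 million

Initially m₁ = (1 + 0.4295) / (0.22 + 0.062 + 0.4295) ≈ 2.009136, so M₁ = 2.009136 × 14.17 ≈ 28.4695 million.
After the change m₂ = (1 + 0.4295) / (0.279 + 0.062 + 0.4295) ≈ 1.855289, so M₂ = 1.855289 × 14.17 ≈ 26.2894 million.
ΔM = M₂ − M₁ = 26.2894 − 28.4695 = -2.1801 million.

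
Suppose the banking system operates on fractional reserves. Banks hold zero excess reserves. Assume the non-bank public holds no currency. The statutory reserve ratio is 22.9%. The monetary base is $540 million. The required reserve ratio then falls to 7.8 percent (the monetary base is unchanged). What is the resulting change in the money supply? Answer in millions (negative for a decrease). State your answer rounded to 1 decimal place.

$4565.0 million

Initially m₁ = 1 / (0.229) ≈ 4.36681, so M₁ = 4.36681 × 540 = 2358.0774 million.
After the change m₂ = 1 / (0.078) ≈ 12.82051, so M₂ = 12.82051 × 540 = 6923.0754 million.
ΔM = M₂ − M₁ = 6923.0754 − 2358.0774 = 4564.998 million.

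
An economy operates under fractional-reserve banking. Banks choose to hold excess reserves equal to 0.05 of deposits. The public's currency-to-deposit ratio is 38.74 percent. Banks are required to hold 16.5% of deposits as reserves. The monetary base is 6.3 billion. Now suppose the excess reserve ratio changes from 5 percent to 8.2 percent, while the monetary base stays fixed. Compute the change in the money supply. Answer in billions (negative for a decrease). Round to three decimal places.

-0.732 billion

Initially m₁ = (1 + 0.3874) / (0.165 + 0.05 + 0.3874) ≈ 2.30312, so M₁ = 2.30312 × 6.3 ≈ 14.5097 billion.
After the change m₂ = (1 + 0.3874) / (0.165 + 0.082 + 0.3874) ≈ 2.18695, so M₂ = 2.18695 × 6.3 ≈ 13.7778 billion.
ΔM = M₂ − M₁ = 13.7778 − 14.5097 = -0.7319 billion.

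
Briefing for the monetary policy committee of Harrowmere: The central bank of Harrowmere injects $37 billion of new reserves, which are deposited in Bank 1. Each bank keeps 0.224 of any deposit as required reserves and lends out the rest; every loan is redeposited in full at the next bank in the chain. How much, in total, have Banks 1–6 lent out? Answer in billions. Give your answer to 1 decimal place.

$100.2 billion

Bank i lends (1 − rr)^i of the original deposit: Bank 1 lends 37·0.7760 = 28.7120, Bank 2 lends 37·0.7760² ≈ 22.2805, and so on.
Summing a geometric series: total = 37·[0.7760·(1 − 0.7760^6) / (1 − 0.7760)] ≈ 100.1897 billion.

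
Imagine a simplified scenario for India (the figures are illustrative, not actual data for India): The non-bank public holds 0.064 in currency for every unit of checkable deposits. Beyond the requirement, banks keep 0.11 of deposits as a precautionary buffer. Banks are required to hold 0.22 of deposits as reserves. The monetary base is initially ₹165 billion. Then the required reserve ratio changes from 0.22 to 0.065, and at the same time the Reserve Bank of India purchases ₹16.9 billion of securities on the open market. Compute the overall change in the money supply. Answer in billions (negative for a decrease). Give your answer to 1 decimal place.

₹364.2 billion

Before: m₁ = (1 + 0.064) / (0.22 + 0.11 + 0.064) ≈ 2.70051, MB₁ = 165, so M₁ = 2.70051 × 165 ≈ 445.5842 billion.
After: m₂ = (1 + 0.064) / (0.065 + 0.11 + 0.064) ≈ 4.45188, MB₂ = 165 + 16.9 = 181.9, so M₂ = 4.45188 × 181.9 ≈ 809.797 billion.
ΔM = M₂ − M₁ = 809.797 − 445.5842 = 364.2128 billion.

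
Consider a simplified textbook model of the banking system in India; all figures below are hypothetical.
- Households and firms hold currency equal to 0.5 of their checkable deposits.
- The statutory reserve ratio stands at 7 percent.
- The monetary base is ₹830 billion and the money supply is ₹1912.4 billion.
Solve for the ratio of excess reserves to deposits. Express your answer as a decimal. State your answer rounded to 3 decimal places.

Using m = M/MB = 1912.4/830 ≈ 2.304096. Since m = (1 + c)/(c + rr + e), the denominator satisfies c + rr + e = (1 + c)/m = (1 + 0.5) / 2.304096 ≈ 0.651015.
With c = 0.5 and rr = 0.07, the ratio of excess reserves to deposits is 0.651015 − 0.5 − 0.07 = 0.081015.

0.081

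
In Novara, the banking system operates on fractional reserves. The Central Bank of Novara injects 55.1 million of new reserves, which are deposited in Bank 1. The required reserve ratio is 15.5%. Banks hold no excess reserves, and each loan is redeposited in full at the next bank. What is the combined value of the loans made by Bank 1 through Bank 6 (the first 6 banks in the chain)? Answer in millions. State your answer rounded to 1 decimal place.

Bank i lends (1 − rr)^i of the original deposit: Bank 1 lends 55.1·0.8450 = 46.5595, Bank 2 lends 55.1·0.8450² ≈ 39.3428, and so on.
Summing a geometric series: total = 55.1·[0.8450·(1 − 0.8450^6) / (1 − 0.8450)] ≈ 191.0344 million.

191.0 million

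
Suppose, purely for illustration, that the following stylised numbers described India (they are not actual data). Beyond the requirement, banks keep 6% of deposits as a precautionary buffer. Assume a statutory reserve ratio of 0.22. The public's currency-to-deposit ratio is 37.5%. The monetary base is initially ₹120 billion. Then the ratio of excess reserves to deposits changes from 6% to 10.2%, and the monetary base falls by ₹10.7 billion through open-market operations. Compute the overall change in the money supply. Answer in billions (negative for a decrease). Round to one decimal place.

-36.3 billion

Before: m₁ = (1 + 0.375) / (0.22 + 0.06 + 0.375) ≈ 2.09924, MB₁ = 120, so M₁ = 2.09924 × 120 = 251.9088 billion.
After: m₂ = (1 + 0.375) / (0.22 + 0.102 + 0.375) ≈ 1.97274, MB₂ = 120 − 10.7 = 109.3, so M₂ = 1.97274 × 109.3 ≈ 215.6205 billion.
ΔM = M₂ − M₁ = 215.6205 − 251.9088 = -36.2883 billion.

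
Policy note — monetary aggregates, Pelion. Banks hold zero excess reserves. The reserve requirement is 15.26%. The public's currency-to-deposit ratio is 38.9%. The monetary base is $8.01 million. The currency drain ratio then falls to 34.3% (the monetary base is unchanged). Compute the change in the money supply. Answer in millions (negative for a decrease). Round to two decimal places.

$1.16 million

Initially m₁ = (1 + 0.389) / (0.1526 + 0.389) ≈ 2.5646, so M₁ = 2.5646 × 8.01 ≈ 20.5424 million.
After the change m₂ = (1 + 0.343) / (0.1526 + 0.343) ≈ 2.7098, so M₂ = 2.7098 × 8.01 ≈ 21.7055 million.
ΔM = M₂ − M₁ = 21.7055 − 20.5424 = 1.1631 million.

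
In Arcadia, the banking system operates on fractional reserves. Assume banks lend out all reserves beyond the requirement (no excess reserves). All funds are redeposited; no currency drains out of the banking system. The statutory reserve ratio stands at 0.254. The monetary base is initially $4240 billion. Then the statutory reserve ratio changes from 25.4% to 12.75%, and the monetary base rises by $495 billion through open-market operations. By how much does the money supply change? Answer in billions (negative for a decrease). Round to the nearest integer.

$20444 billion

Before: m₁ = 1 / (0.254) ≈ 3.93701, MB₁ = 4240, so M₁ = 3.93701 × 4240 = 16692.9224 billion.
After: m₂ = 1 / (0.1275) ≈ 7.84314, MB₂ = 4240 + 495 = 4735, so M₂ = 7.84314 × 4735 = 37137.2679 billion.
ΔM = M₂ − M₁ = 37137.2679 − 16692.9224 = 20444.3455 billion.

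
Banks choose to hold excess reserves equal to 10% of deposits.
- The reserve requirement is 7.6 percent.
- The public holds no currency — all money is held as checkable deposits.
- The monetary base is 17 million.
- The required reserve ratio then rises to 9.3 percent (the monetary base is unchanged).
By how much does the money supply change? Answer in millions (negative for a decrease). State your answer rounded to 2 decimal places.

-8.51 million

Initially m₁ = 1 / (0.076 + 0.1) ≈ 5.68182, so M₁ = 5.68182 × 17 ≈ 96.5909 million.
After the change m₂ = 1 / (0.093 + 0.1) ≈ 5.18135, so M₂ = 5.18135 × 17 ≈ 88.0829 million.
ΔM = M₂ − M₁ = 88.0829 − 96.5909 = -8.508 million.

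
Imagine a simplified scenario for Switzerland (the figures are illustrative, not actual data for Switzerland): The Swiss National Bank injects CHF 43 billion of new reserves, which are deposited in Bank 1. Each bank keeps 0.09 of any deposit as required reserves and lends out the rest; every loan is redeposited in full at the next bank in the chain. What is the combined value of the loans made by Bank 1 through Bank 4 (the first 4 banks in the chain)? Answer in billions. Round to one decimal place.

Bank i lends (1 − rr)^i of the original deposit: Bank 1 lends 43·0.9100 = 39.1300, Bank 2 lends 43·0.9100² = 35.6083, and so on.
Summing a geometric series: total = 43·[0.9100·(1 − 0.9100^4) / (1 − 0.9100)] ≈ 136.6291 billion.

CHF 136.6 billion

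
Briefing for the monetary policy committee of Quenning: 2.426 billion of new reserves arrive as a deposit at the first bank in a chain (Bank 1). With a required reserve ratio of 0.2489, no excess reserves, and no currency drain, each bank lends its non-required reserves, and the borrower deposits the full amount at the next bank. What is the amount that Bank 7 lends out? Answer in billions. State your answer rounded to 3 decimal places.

Each bank lends a fraction (1 − rr) = 0.7511 of the deposit it receives, so Bank 7 receives 2.426·0.7511^6 and lends 2.426·0.7511^7 ≈ 0.3272 billion.

0.327 billion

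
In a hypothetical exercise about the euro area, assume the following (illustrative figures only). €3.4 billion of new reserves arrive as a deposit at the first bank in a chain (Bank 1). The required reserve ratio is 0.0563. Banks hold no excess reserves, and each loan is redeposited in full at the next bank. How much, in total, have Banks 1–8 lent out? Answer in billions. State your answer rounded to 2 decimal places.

Bank i lends (1 − rr)^i of the original deposit: Bank 1 lends 3.4·0.9437 ≈ 3.2086, Bank 2 lends 3.4·0.9437² ≈ 3.0279, and so on.
Summing a geometric series: total = 3.4·[0.9437·(1 − 0.9437^8) / (1 − 0.9437)] ≈ 21.1418 billion.

€21.14 billion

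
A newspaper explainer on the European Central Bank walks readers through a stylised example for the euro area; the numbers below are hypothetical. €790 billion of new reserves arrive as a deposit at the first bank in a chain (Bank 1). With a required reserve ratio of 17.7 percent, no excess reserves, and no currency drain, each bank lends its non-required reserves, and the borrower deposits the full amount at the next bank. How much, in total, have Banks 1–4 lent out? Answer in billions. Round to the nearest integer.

€1988 billion

Bank i lends (1 − rr)^i of the original deposit: Bank 1 lends 790·0.8230 = 650.1700, Bank 2 lends 790·0.8230² ≈ 535.0899, and so on.
Summing a geometric series: total = 790·[0.8230·(1 − 0.8230^4) / (1 − 0.8230)] ≈ 1988.0708 billion.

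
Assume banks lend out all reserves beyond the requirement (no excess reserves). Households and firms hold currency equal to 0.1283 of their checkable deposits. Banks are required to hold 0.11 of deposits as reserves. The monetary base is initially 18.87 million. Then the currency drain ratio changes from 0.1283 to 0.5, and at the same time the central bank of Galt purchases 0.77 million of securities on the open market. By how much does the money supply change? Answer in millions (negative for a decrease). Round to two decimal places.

-41.05 million

Before: m₁ = (1 + 0.1283) / (0.11 + 0.1283) ≈ 4.73479, MB₁ = 18.87, so M₁ = 4.73479 × 18.87 ≈ 89.3455 million.
After: m₂ = (1 + 0.5) / (0.11 + 0.5) ≈ 2.45902, MB₂ = 18.87 + 0.77 = 19.64, so M₂ = 2.45902 × 19.64 ≈ 48.2952 million.
ΔM = M₂ − M₁ = 48.2952 − 89.3455 = -41.0503 million.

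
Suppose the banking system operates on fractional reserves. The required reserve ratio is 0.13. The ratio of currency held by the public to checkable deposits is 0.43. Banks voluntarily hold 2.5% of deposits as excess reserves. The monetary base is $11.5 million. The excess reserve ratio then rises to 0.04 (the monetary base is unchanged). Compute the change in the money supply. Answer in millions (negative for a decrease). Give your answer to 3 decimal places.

Initially m₁ = (1 + 0.43) / (0.13 + 0.025 + 0.43) ≈ 2.444444, so M₁ = 2.444444 × 11.5 ≈ 28.1111 million.
After the change m₂ = (1 + 0.43) / (0.13 + 0.04 + 0.43) ≈ 2.383333, so M₂ = 2.383333 × 11.5 ≈ 27.4083 million.
ΔM = M₂ − M₁ = 27.4083 − 28.1111 = -0.7028 million.

-0.703 million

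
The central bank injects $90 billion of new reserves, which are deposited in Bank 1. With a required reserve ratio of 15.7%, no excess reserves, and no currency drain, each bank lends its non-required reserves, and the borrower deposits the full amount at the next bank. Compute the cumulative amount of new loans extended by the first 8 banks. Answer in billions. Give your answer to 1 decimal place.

$360.0 billion

Bank i lends (1 − rr)^i of the original deposit: Bank 1 lends 90·0.8430 = 75.8700, Bank 2 lends 90·0.8430² ≈ 63.9584, and so on.
Summing a geometric series: total = 90·[0.8430·(1 − 0.8430^8) / (1 − 0.8430)] ≈ 359.9972 billion.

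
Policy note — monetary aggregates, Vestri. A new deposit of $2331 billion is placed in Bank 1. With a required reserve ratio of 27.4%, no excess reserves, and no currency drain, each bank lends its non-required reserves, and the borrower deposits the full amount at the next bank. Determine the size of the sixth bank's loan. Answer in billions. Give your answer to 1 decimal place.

Each bank lends a fraction (1 − rr) = 0.7260 of the deposit it receives, so Bank 6 receives 2331·0.7260^5 and lends 2331·0.7260^6 ≈ 341.3202 billion.

$341.3 billion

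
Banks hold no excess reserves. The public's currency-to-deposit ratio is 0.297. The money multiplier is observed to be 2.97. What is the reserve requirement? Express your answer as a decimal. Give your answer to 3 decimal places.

Using m = 2.97. Since m = (1 + c)/(c + rr + e), the denominator satisfies c + rr + e = (1 + c)/m = (1 + 0.297) / 2.97 ≈ 0.436700.
With c = 0.297 and e = 0, the reserve requirement is 0.436700 − 0.297 − 0 = 0.1397.

0.140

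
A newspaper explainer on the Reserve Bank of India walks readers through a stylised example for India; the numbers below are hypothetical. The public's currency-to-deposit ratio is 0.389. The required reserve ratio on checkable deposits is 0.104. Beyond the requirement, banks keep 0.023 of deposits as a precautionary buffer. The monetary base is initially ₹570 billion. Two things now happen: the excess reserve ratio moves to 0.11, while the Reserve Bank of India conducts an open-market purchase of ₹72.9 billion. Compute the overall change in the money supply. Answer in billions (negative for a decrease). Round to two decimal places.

Before: m₁ = (1 + 0.389) / (0.104 + 0.023 + 0.389) ≈ 2.691860, MB₁ = 570, so M₁ = 2.691860 × 570 = 1534.3602 billion.
After: m₂ = (1 + 0.389) / (0.104 + 0.11 + 0.389) ≈ 2.303483, MB₂ = 570 + 72.9 = 642.9, so M₂ = 2.303483 × 642.9 ≈ 1480.9092 billion.
ΔM = M₂ − M₁ = 1480.9092 − 1534.3602 = -53.451 billion.

-53.45 billion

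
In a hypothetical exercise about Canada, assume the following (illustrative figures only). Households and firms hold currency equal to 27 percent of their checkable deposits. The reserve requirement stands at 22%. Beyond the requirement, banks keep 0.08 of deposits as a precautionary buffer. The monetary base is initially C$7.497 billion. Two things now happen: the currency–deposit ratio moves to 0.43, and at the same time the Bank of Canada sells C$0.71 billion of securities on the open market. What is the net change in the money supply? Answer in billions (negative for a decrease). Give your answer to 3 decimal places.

-3.409 billion

Before: m₁ = (1 + 0.27) / (0.22 + 0.08 + 0.27) ≈ 2.22807, MB₁ = 7.497, so M₁ = 2.22807 × 7.497 ≈ 16.7038 billion.
After: m₂ = (1 + 0.43) / (0.22 + 0.08 + 0.43) ≈ 1.95890, MB₂ = 7.497 − 0.71 = 6.787, so M₂ = 1.95890 × 6.787 ≈ 13.2951 billion.
ΔM = M₂ − M₁ = 13.2951 − 16.7038 = -3.4087 billion.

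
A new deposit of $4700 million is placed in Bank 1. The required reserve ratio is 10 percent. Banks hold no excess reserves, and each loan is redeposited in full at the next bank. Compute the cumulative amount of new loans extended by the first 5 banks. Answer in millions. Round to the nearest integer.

$17322 million

Bank i lends (1 − rr)^i of the original deposit: Bank 1 lends 4700·0.9000 = 4230.0000, Bank 2 lends 4700·0.9000² = 3807.0000, and so on.
Summing a geometric series: total = 4700·[0.9000·(1 − 0.9000^5) / (1 − 0.9000)] = 17322.2730 million.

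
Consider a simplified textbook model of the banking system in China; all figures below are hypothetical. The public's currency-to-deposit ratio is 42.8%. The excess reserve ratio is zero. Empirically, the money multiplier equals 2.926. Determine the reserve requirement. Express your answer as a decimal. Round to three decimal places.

Using m = 2.926. Since m = (1 + c)/(c + rr + e), the denominator satisfies c + rr + e = (1 + c)/m = (1 + 0.428) / 2.926 ≈ 0.488038.
With c = 0.428 and e = 0, the reserve requirement is 0.488038 − 0.428 − 0 = 0.060038.

0.060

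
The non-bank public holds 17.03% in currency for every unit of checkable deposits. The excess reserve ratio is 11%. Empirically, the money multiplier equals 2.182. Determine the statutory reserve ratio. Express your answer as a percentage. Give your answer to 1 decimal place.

Using m = 2.182. Since m = (1 + c)/(c + rr + e), the denominator satisfies c + rr + e = (1 + c)/m = (1 + 0.1703) / 2.182 ≈ 0.536343.
With c = 0.1703 and e = 0.11, the statutory reserve ratio is 0.536343 − 0.1703 − 0.11 = 0.256043.

25.6%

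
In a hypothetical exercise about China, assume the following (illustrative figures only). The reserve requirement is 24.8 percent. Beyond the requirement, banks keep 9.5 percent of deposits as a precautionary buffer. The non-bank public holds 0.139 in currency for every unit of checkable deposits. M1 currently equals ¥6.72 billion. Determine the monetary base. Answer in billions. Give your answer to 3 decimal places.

The money multiplier is m = (1 + c) / (rr + e + c) = (1 + 0.139) / (0.248 + 0.095 + 0.139) ≈ 2.36307.
MB = M / m = 6.72 / 2.36307 ≈ 2.8438 billion.

¥2.844 billion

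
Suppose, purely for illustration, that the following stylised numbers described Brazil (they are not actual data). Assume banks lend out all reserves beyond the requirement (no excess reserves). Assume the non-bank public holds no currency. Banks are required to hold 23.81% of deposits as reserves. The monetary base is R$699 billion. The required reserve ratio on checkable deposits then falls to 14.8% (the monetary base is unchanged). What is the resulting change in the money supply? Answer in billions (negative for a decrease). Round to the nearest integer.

R$1787 billion

Initially m₁ = 1 / (0.2381) ≈ 4.1999, so M₁ = 4.1999 × 699 = 2935.7301 billion.
After the change m₂ = 1 / (0.148) ≈ 6.7568, so M₂ = 6.7568 × 699 = 4723.0032 billion.
ΔM = M₂ − M₁ = 4723.0032 − 2935.7301 = 1787.2731 billion.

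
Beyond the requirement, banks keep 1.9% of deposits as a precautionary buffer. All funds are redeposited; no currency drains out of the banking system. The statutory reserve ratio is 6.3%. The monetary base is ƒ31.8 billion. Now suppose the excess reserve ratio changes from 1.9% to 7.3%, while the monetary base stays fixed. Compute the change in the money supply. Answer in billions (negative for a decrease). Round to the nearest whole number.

-154 billion

Initially m₁ = 1 / (0.063 + 0.019) ≈ 12.1951, so M₁ = 12.1951 × 31.8 ≈ 387.8042 billion.
After the change m₂ = 1 / (0.063 + 0.073) ≈ 7.3529, so M₂ = 7.3529 × 31.8 ≈ 233.8222 billion.
ΔM = M₂ − M₁ = 233.8222 − 387.8042 = -153.982 billion.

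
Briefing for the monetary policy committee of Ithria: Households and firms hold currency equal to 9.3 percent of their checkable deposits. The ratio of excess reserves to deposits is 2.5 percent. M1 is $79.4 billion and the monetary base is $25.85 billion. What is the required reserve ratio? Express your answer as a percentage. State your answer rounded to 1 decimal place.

23.8%

Using m = M/MB = 79.4/25.85 ≈ 3.071567. Since m = (1 + c)/(c + rr + e), the denominator satisfies c + rr + e = (1 + c)/m = (1 + 0.093) / 3.071567 ≈ 0.355844.
With c = 0.093 and e = 0.025, the required reserve ratio is 0.355844 − 0.093 − 0.025 = 0.237844.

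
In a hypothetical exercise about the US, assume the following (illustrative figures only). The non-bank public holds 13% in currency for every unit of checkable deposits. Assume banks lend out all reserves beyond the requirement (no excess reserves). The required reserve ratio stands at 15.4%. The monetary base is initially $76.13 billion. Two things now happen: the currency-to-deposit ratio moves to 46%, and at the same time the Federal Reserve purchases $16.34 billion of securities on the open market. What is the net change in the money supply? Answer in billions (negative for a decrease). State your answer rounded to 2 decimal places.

-83.03 billion

Before: m₁ = (1 + 0.13) / (0.154 + 0.13) ≈ 3.97887, MB₁ = 76.13, so M₁ = 3.97887 × 76.13 ≈ 302.9114 billion.
After: m₂ = (1 + 0.46) / (0.154 + 0.46) ≈ 2.37785, MB₂ = 76.13 + 16.34 = 92.47, so M₂ = 2.37785 × 92.47 ≈ 219.8798 billion.
ΔM = M₂ − M₁ = 219.8798 − 302.9114 = -83.0316 billion.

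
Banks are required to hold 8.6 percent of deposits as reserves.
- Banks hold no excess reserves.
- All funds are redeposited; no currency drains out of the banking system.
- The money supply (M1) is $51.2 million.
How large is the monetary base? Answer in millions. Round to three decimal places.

$4.403 million

With no currency drain and no excess reserves, the money multiplier is m = 1/rr = 1/0.086 ≈ 11.627907.
The monetary base is MB = M / m = 51.2 / 11.627907 ≈ 4.4032 million.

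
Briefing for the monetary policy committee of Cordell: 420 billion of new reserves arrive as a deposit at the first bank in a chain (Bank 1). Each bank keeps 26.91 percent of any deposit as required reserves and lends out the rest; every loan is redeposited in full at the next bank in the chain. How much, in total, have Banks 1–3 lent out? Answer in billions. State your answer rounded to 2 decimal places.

Bank i lends (1 − rr)^i of the original deposit: Bank 1 lends 420·0.7309 = 306.9780, Bank 2 lends 420·0.7309² ≈ 224.3702, and so on.
Summing a geometric series: total = 420·[0.7309·(1 − 0.7309^3) / (1 − 0.7309)] ≈ 695.3404 billion.

695.34 billion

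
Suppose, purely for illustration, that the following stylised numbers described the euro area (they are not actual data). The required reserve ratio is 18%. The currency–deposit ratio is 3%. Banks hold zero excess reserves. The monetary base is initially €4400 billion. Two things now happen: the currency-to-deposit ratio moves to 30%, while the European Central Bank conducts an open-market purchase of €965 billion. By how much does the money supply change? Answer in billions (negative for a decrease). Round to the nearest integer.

Before: m₁ = (1 + 0.03) / (0.18 + 0.03) ≈ 4.90476, MB₁ = 4400, so M₁ = 4.90476 × 4400 = 21580.944 billion.
After: m₂ = (1 + 0.3) / (0.18 + 0.3) ≈ 2.70833, MB₂ = 4400 + 965 = 5365, so M₂ = 2.70833 × 5365 ≈ 14530.1905 billion.
ΔM = M₂ − M₁ = 14530.1905 − 21580.944 = -7050.7535 billion.

-7051 billion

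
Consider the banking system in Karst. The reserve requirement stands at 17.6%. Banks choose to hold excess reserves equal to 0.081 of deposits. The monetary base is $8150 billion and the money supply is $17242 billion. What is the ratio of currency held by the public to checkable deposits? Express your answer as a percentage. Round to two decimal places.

Using m = M/MB = 17242/8150 ≈ 2.115583. From m = (1 + c)/(c + rr + e), rearranging gives 1 + c = m·(c + rr + e), so c·(1 − m) = m·(rr + e) − 1.
Hence c = [m·(rr + e) − 1]/(1 − m) = [2.115583 × (0.176 + 0.081) − 1] / (1 − 2.115583) ≈ 0.409019.

40.90%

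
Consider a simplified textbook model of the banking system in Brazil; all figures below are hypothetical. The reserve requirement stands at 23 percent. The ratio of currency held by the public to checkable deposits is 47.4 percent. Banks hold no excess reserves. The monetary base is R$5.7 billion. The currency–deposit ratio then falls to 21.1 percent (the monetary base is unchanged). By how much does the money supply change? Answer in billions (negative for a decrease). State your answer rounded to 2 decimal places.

Initially m₁ = (1 + 0.474) / (0.23 + 0.474) ≈ 2.0938, so M₁ = 2.0938 × 5.7 ≈ 11.9347 billion.
After the change m₂ = (1 + 0.211) / (0.23 + 0.211) ≈ 2.7460, so M₂ = 2.7460 × 5.7 = 15.6522 billion.
ΔM = M₂ − M₁ = 15.6522 − 11.9347 = 3.7175 billion.

R$3.72 billion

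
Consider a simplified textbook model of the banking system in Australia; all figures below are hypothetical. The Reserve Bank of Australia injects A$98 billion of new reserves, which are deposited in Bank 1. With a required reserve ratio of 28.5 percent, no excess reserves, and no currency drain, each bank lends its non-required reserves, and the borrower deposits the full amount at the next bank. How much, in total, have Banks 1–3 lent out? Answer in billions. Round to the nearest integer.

A$156 billion

Bank i lends (1 − rr)^i of the original deposit: Bank 1 lends 98·0.7150 = 70.0700, Bank 2 lends 98·0.7150² ≈ 50.1001, and so on.
Summing a geometric series: total = 98·[0.7150·(1 − 0.7150^3) / (1 − 0.7150)] ≈ 155.9916 billion.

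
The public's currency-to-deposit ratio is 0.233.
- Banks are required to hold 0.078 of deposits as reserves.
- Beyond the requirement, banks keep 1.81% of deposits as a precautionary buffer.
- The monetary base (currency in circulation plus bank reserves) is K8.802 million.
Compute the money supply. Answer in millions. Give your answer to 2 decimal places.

K32.98 million

The money multiplier is m = (1 + c) / (rr + e + c) = (1 + 0.233) / (0.078 + 0.0181 + 0.233) ≈ 3.7466.
So M = m × MB = 3.7466 × 8.802 ≈ 32.9776 million.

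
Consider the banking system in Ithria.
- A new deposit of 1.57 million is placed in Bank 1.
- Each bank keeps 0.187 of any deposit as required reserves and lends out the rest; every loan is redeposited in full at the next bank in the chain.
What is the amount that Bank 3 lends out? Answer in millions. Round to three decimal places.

0.844 million

Each bank lends a fraction (1 − rr) = 0.8130 of the deposit it receives, so Bank 3 receives 1.57·0.8130^2 and lends 1.57·0.8130^3 ≈ 0.8437 million.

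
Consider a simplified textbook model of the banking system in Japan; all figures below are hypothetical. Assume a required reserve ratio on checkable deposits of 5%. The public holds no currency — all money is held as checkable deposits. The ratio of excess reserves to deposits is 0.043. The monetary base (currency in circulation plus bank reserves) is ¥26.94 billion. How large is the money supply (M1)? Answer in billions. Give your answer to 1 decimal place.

¥289.7 billion

The money multiplier is m = 1 / (rr + e) = 1 / (0.05 + 0.043) ≈ 10.7527.
So M = m × MB = 10.7527 × 26.94 ≈ 289.6777 billion.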